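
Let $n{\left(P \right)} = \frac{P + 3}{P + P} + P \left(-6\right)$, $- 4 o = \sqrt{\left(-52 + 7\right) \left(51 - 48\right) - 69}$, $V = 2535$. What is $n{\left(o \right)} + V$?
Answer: $\frac{5071}{2} + \frac{52 i \sqrt{51}}{17} \approx 2535.5 + 21.844 i$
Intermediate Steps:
$o = - \frac{i \sqrt{51}}{2}$ ($o = - \frac{\sqrt{\left(-52 + 7\right) \left(51 - 48\right) - 69}}{4} = - \frac{\sqrt{\left(-45\right) 3 - 69}}{4} = - \frac{\sqrt{-135 - 69}}{4} = - \frac{\sqrt{-204}}{4} = - \frac{2 i \sqrt{51}}{4} = - \frac{i \sqrt{51}}{2} \approx - 3.5707 i$)
$n{\left(P \right)} = - 6 P + \frac{3 + P}{2 P}$ ($n{\left(P \right)} = \frac{3 + P}{2 P} - 6 P = - 6 P + \frac{3 + P}{2 P}$)
$n{\left(o \right)} + V = \frac{3 - - \frac{i \sqrt{51}}{2} \left(-1 + 12 \left(- \frac{i \sqrt{51}}{2}\right)\right)}{2 \left(- \frac{i \sqrt{51}}{2}\right)} + 2535 = \frac{\frac{2 i \sqrt{51}}{51} \left(3 - - \frac{i \sqrt{51}}{2} \left(-1 - 6 i \sqrt{51}\right)\right)}{2} + 2535 = \frac{\frac{2 i \sqrt{51}}{51} \left(3 + \frac{i \sqrt{51} \left(-1 - 6 i \sqrt{51}\right)}{2}\right)}{2} + 2535 = \frac{i \sqrt{51} \left(3 + \frac{i \sqrt{51} \left(-1 - 6 i \sqrt{51}\right)}{2}\right)}{51} + 2535 = 2535 + \frac{i \sqrt{51} \left(3 + \frac{i \sqrt{51} \left(-1 - 6 i \sqrt{51}\right)}{2}\right)}{51}$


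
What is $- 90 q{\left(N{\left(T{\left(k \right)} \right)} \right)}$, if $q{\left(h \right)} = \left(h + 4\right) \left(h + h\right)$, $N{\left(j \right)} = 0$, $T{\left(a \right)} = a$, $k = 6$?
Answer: $0$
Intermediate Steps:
$q{\left(h \right)} = 2 h \left(4 + h\right)$ ($q{\left(h \right)} = \left(4 + h\right) 2 h = 2 h \left(4 + h\right)$)
$- 90 q{\left(N{\left(T{\left(k \right)} \right)} \right)} = - 90 \cdot 2 \cdot 0 \left(4 + 0\right) = - 90 \cdot 2 \cdot 0 \cdot 4 = \left(-90\right) 0 = 0$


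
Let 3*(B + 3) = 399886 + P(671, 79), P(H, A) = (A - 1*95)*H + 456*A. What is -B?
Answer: -425165/3 ≈ -1.4172e+5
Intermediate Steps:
P(H, A) = 456*A + H*(-95 + A) (P(H, A) = (A - 95)*H + 456*A = (-95 + A)*H + 456*A = H*(-95 + A) + 456*A = 456*A + H*(-95 + A))
B = 425165/3 (B = -3 + (399886 + (-95*671 + 456*79 + 79*671))/3 = -3 + (399886 + (-63745 + 36024 + 53009))/3 = -3 + (399886 + 25288)/3 = -3 + (⅓)*425174 = -3 + 425174/3 = 425165/3 ≈ 1.4172e+5)
-B = -1*425165/3 = -425165/3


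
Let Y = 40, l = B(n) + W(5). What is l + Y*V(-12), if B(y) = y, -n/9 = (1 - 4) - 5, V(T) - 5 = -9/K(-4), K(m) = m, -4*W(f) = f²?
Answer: 1423/4 ≈ 355.75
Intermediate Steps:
W(f) = -f²/4
V(T) = 29/4 (V(T) = 5 - 9/(-4) = 5 - 9*(-¼) = 5 + 9/4 = 29/4)
n = 72 (n = -9*((1 - 4) - 5) = -9*(-3 - 5) = -9*(-8) = 72)
l = 263/4 (l = 72 - ¼*5² = 72 - ¼*25 = 72 - 25/4 = 263/4 ≈ 65.750)
l + Y*V(-12) = 263/4 + 40*(29/4) = 263/4 + 290 = 1423/4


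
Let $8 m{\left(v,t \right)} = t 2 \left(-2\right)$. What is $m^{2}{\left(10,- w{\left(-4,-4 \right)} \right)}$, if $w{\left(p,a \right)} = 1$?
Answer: $\frac{1}{4} \approx 0.25$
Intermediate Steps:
$m{\left(v,t \right)} = - \frac{t}{2}$ ($m{\left(v,t \right)} = \frac{t 2 \left(-2\right)}{8} = \frac{2 t \left(-2\right)}{8} = \frac{\left(-4\right) t}{8} = - \frac{t}{2}$)
$m^{2}{\left(10,- w{\left(-4,-4 \right)} \right)} = \left(- \frac{\left(-1\right) 1}{2}\right)^{2} = \left(\left(- \frac{1}{2}\right) \left(-1\right)\right)^{2} = \left(\frac{1}{2}\right)^{2} = \frac{1}{4}$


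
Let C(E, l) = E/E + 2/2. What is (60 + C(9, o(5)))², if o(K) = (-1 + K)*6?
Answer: 3844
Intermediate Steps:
o(K) = -6 + 6*K
C(E, l) = 2 (C(E, l) = 1 + 2*(½) = 1 + 1 = 2)
(60 + C(9, o(5)))² = (60 + 2)² = 62² = 3844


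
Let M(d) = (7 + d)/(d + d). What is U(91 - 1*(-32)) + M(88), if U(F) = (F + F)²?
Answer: 10650911/176 ≈ 60517.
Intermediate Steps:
M(d) = (7 + d)/(2*d) (M(d) = (7 + d)/((2*d)) = (7 + d)*(1/(2*d)) = (7 + d)/(2*d))
U(F) = 4*F² (U(F) = (2*F)² = 4*F²)
U(91 - 1*(-32)) + M(88) = 4*(91 - 1*(-32))² + (½)*(7 + 88)/88 = 4*(91 + 32)² + (½)*(1/88)*95 = 4*123² + 95/176 = 4*15129 + 95/176 = 60516 + 95/176 = 10650911/176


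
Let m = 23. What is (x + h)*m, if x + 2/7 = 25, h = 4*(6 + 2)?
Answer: 9131/7 ≈ 1304.4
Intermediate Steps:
h = 32 (h = 4*8 = 32)
x = 173/7 (x = -2/7 + 25 = 173/7 ≈ 24.714)
(x + h)*m = (173/7 + 32)*23 = (397/7)*23 = 9131/7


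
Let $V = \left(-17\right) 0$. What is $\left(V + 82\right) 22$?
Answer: $1804$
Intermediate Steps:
$V = 0$
$\left(V + 82\right) 22 = \left(0 + 82\right) 22 = 82 \cdot 22 = 1804$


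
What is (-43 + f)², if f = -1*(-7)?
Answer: 1296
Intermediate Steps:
f = 7
(-43 + f)² = (-43 + 7)² = (-36)² = 1296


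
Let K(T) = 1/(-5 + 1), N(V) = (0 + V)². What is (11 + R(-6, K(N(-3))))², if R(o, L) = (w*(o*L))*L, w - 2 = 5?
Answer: 4489/64 ≈ 70.141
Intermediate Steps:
w = 7 (w = 2 + 5 = 7)
N(V) = V²
K(T) = -¼ (K(T) = 1/(-4) = -¼)
R(o, L) = 7*o*L² (R(o, L) = (7*(o*L))*L = (7*(L*o))*L = (7*L*o)*L = 7*o*L²)
(11 + R(-6, K(N(-3))))² = (11 + 7*(-6)*(-¼)²)² = (11 + 7*(-6)*(1/16))² = (11 - 21/8)² = (67/8)² = 4489/64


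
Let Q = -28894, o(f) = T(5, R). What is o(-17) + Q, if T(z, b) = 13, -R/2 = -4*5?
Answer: -28881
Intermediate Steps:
R = 40 (R = -(-8)*5 = -2*(-20) = 40)
o(f) = 13
o(-17) + Q = 13 - 28894 = -28881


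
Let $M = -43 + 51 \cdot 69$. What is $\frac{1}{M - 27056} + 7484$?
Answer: $\frac{176472719}{23580} \approx 7484.0$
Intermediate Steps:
$M = 3476$ ($M = -43 + 3519 = 3476$)
$\frac{1}{M - 27056} + 7484 = \frac{1}{3476 - 27056} + 7484 = \frac{1}{-23580} + 7484 = - \frac{1}{23580} + 7484 = \frac{176472719}{23580}$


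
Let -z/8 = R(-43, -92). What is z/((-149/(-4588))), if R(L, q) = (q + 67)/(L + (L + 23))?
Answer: -917600/9387 ≈ -97.752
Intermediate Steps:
R(L, q) = (67 + q)/(23 + 2*L) (R(L, q) = (67 + q)/(L + (23 + L)) = (67 + q)/(23 + 2*L))
z = -200/63 (z = -8*(67 - 92)/(23 + 2*(-43)) = -8*(-25)/(23 - 86) = -8*(-25)/(-63) = -(-8)*(-25)/63 = -8*25/63 = -200/63 ≈ -3.1746)
z/((-149/(-4588))) = -200/(63*((-149/(-4588)))) = -200/(63*((-149*(-1/4588)))) = -200/(63*149/4588) = -200/63*4588/149 = -917600/9387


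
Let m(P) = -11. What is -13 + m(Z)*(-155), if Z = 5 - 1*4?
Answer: 1692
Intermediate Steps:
Z = 1 (Z = 5 - 4 = 1)
-13 + m(Z)*(-155) = -13 - 11*(-155) = -13 + 1705 = 1692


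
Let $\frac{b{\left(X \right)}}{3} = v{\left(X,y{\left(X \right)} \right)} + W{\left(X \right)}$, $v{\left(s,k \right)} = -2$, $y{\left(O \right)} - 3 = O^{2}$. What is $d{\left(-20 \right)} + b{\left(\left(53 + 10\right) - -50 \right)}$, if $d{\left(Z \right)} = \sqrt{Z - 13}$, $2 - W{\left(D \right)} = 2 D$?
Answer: $-678 + i \sqrt{33} \approx -678.0 + 5.7446 i$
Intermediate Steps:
$y{\left(O \right)} = 3 + O^{2}$
$W{\left(D \right)} = 2 - 2 D$
$b{\left(X \right)} = - 6 X$ ($b{\left(X \right)} = 3 \left(-2 - \left(-2 + 2 X\right)\right) = 3 \left(- 2 X\right) = - 6 X$)
$d{\left(Z \right)} = \sqrt{-13 + Z}$
$d{\left(-20 \right)} + b{\left(\left(53 + 10\right) - -50 \right)} = \sqrt{-13 - 20} - 6 \left(\left(53 + 10\right) - -50\right) = \sqrt{-33} - 6 \left(63 + 50\right) = i \sqrt{33} - 678 = -678 + i \sqrt{33}$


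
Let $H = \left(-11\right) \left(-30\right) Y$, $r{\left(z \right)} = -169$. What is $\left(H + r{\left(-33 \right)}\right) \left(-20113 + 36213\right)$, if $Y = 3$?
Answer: $13218100$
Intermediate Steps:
$H = 990$ ($H = \left(-11\right) \left(-30\right) 3 = 330 \cdot 3 = 990$)
$\left(H + r{\left(-33 \right)}\right) \left(-20113 + 36213\right) = \left(990 - 169\right) \left(-20113 + 36213\right) = 821 \cdot 16100 = 13218100$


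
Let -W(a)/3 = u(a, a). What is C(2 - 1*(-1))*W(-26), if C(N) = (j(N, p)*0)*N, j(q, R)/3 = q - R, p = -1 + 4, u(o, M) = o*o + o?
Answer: 0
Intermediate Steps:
u(o, M) = o + o**2 (u(o, M) = o**2 + o = o + o**2)
p = 3
j(q, R) = -3*R + 3*q (j(q, R) = 3*(q - R) = -3*R + 3*q)
W(a) = -3*a*(1 + a)
C(N) = 0 (C(N) = ((-3*3 + 3*N)*0)*N = ((-9 + 3*N)*0)*N = 0*N = 0)
C(2 - 1*(-1))*W(-26) = 0*(-3*(-26)*(1 - 26)) = 0*(-3*(-26)*(-25)) = 0*(-1950) = 0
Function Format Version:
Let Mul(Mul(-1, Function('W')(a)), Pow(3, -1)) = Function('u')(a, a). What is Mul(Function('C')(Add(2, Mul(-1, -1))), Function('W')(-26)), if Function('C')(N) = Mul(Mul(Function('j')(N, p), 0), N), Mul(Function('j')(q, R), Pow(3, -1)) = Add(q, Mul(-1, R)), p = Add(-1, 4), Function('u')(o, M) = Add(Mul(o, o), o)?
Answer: 0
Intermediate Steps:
Function('u')(o, M) = Add(o, Pow(o, 2)) (Function('u')(o, M) = Add(Pow(o, 2), o) = Add(o, Pow(o, 2)))
p = 3
Function('j')(q, R) = Add(Mul(-3, R), Mul(3, q)) (Function('j')(q, R) = Mul(3, Add(q, Mul(-1, R))) = Add(Mul(-3, R), Mul(3, q)))
Function('W')(a) = Mul(-3, a, Add(1, a)) (Function('W')(a) = Mul(-3, Mul(a, Add(1, a))) = Mul(-3, a, Add(1, a)))
Function('C')(N) = 0 (Function('C')(N) = Mul(Mul(Add(Mul(-3, 3), Mul(3, N)), 0), N) = Mul(Mul(Add(-9, Mul(3, N)), 0), N) = Mul(0, N) = 0)
Mul(Function('C')(Add(2, Mul(-1, -1))), Function('W')(-26)) = Mul(0, Mul(-3, -26, Add(1, -26))) = Mul(0, Mul(-3, -26, -25)) = Mul(0, -1950) = 0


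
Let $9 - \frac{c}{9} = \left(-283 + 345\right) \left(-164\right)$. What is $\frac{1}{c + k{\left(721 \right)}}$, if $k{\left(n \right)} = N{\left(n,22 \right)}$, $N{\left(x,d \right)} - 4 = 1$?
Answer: $\frac{1}{91598} \approx 1.0917 \cdot 10^{-5}$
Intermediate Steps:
$N{\left(x,d \right)} = 5$ ($N{\left(x,d \right)} = 4 + 1 = 5$)
$k{\left(n \right)} = 5$
$c = 91593$ ($c = 81 - 9 \left(-283 + 345\right) \left(-164\right) = 81 - 9 \cdot 62 \left(-164\right) = 81 - -91512 = 81 + 91512 = 91593$)
$\frac{1}{c + k{\left(721 \right)}} = \frac{1}{91593 + 5} = \frac{1}{91598}$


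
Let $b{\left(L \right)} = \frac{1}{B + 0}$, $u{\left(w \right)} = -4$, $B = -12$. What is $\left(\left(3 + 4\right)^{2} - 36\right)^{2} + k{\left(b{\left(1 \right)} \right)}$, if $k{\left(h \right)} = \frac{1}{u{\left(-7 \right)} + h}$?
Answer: $\frac{8269}{49} \approx 168.76$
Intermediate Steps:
$b{\left(L \right)} = - \frac{1}{12}$ ($b{\left(L \right)} = \frac{1}{-12 + 0} = \frac{1}{-12} = - \frac{1}{12}$)
$k{\left(h \right)} = \frac{1}{-4 + h}$
$\left(\left(3 + 4\right)^{2} - 36\right)^{2} + k{\left(b{\left(1 \right)} \right)} = \left(\left(3 + 4\right)^{2} - 36\right)^{2} + \frac{1}{-4 - \frac{1}{12}} = \left(7^{2} - 36\right)^{2} + \frac{1}{- \frac{49}{12}} = \left(49 - 36\right)^{2} - \frac{12}{49} = 13^{2} - \frac{12}{49} = 169 - \frac{12}{49} = \frac{8269}{49}$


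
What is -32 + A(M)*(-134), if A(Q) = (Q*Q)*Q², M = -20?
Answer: -21440032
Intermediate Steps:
A(Q) = Q⁴ (A(Q) = Q²*Q² = Q⁴)
-32 + A(M)*(-134) = -32 + (-20)⁴*(-134) = -32 + 160000*(-134) = -32 - 21440000 = -21440032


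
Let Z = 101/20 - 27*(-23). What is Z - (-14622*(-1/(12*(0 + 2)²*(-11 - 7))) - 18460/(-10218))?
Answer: 60474871/94320 ≈ 641.17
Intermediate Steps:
Z = 12521/20 (Z = 101*(1/20) + 621 = 101/20 + 621 = 12521/20 ≈ 626.05)
Z - (-14622*(-1/(12*(0 + 2)²*(-11 - 7))) - 18460/(-10218)) = 12521/20 - (-14622*(-1/(12*(0 + 2)²*(-11 - 7))) - 18460/(-10218)) = 12521/20 - (-14622/((2²*(-18))*(-12)) - 18460*(-1/10218)) = 12521/20 - (-14622/((4*(-18))*(-12)) + 710/393) = 12521/20 - (-14622/((-72*(-12))) + 710/393) = 12521/20 - (-14622/864 + 710/393) = 12521/20 - (-14622*1/864 + 710/393) = 12521/20 - (-2437/144 + 710/393) = 12521/20 - 1*(-285167/18864) = 12521/20 + 285167/18864 = 60474871/94320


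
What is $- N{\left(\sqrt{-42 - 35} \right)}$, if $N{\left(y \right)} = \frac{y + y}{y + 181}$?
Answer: $- \frac{2 \sqrt{77}}{\sqrt{77} - 181 i} \approx -0.0046897 - 0.096734 i$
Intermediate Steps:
$N{\left(y \right)} = \frac{2 y}{181 + y}$
$- N{\left(\sqrt{-42 - 35} \right)} = - \frac{2 \sqrt{-42 - 35}}{181 + \sqrt{-42 - 35}} = - \frac{2 \sqrt{-77}}{181 + \sqrt{-77}} = - \frac{2 i \sqrt{77}}{181 + i \sqrt{77}}$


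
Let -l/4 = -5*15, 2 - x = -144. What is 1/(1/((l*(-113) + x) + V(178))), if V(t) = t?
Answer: -33576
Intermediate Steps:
x = 146 (x = 2 - 1*(-144) = 2 + 144 = 146)
l = 300 (l = -(-20)*15 = -4*(-75) = 300)
1/(1/((l*(-113) + x) + V(178))) = 1/(1/((300*(-113) + 146) + 178)) = 1/(1/((-33900 + 146) + 178)) = 1/(1/(-33754 + 178)) = 1/(1/(-33576)) = 1/(-1/33576) = -33576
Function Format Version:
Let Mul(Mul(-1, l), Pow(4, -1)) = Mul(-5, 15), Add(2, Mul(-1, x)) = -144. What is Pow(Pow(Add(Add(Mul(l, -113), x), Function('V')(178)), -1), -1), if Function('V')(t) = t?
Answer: -33576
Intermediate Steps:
x = 146 (x = Add(2, Mul(-1, -144)) = Add(2, 144) = 146)
l = 300 (l = Mul(-4, Mul(-5, 15)) = Mul(-4, -75) = 300)
Pow(Pow(Add(Add(Mul(l, -113), x), Function('V')(178)), -1), -1) = Pow(Pow(Add(Add(Mul(300, -113), 146), 178), -1), -1) = Pow(Pow(Add(Add(-33900, 146), 178), -1), -1) = Pow(Pow(Add(-33754, 178), -1), -1) = Pow(Pow(-33576, -1), -1) = Pow(Rational(-1, 33576), -1) = -33576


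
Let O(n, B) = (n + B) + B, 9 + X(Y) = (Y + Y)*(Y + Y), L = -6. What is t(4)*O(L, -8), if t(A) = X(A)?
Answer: -1210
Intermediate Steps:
X(Y) = -9 + 4*Y**2 (X(Y) = -9 + (Y + Y)*(Y + Y) = -9 + (2*Y)*(2*Y) = -9 + 4*Y**2)
O(n, B) = n + 2*B (O(n, B) = (B + n) + B = n + 2*B)
t(A) = -9 + 4*A**2
t(4)*O(L, -8) = (-9 + 4*4**2)*(-6 + 2*(-8)) = (-9 + 4*16)*(-6 - 16) = (-9 + 64)*(-22) = 55*(-22) = -1210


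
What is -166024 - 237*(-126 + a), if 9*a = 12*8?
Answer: -138690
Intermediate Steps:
a = 32/3 (a = (12*8)/9 = (⅑)*96 = 32/3 ≈ 10.667)
-166024 - 237*(-126 + a) = -166024 - 237*(-126 + 32/3) = -166024 - 237*(-346)/3 = -166024 - 1*(-27334) = -166024 + 27334 = -138690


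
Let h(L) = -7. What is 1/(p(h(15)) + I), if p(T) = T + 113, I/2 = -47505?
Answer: -1/94904 ≈ -1.0537e-5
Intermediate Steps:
I = -95010 (I = 2*(-47505) = -95010)
p(T) = 113 + T
1/(p(h(15)) + I) = 1/((113 - 7) - 95010) = 1/(106 - 95010) = 1/(-94904) = -1/94904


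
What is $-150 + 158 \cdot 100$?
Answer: $15650$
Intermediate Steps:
$-150 + 158 \cdot 100 = -150 + 15800 = 15650$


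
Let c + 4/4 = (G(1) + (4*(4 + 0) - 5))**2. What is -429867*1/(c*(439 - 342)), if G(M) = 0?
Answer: -143289/3880 ≈ -36.930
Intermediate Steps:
c = 120 (c = -1 + (0 + (4*(4 + 0) - 5))**2 = -1 + (0 + (4*4 - 5))**2 = -1 + (0 + (16 - 5))**2 = -1 + (0 + 11)**2 = -1 + 11**2 = -1 + 121 = 120)
-429867*1/(c*(439 - 342)) = -429867*1/(120*(439 - 342)) = -429867/(120*97) = -429867/11640 = -429867*1/11640 = -143289/3880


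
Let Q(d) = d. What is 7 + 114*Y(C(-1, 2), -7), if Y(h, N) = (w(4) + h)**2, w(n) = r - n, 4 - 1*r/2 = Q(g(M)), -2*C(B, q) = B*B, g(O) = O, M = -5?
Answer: 41567/2 ≈ 20784.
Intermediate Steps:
C(B, q) = -B**2/2 (C(B, q) = -B*B/2 = -B**2/2)
r = 18 (r = 8 - 2*(-5) = 8 + 10 = 18)
w(n) = 18 - n
Y(h, N) = (14 + h)**2 (Y(h, N) = ((18 - 1*4) + h)**2 = ((18 - 4) + h)**2 = (14 + h)**2)
7 + 114*Y(C(-1, 2), -7) = 7 + 114*(14 - 1/2*(-1)**2)**2 = 7 + 114*(14 - 1/2*1)**2 = 7 + 114*(14 - 1/2)**2 = 7 + 114*(27/2)**2 = 7 + 114*(729/4) = 7 + 41553/2 = 41567/2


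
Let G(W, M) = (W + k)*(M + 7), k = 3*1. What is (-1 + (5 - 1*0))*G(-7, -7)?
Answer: 0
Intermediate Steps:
k = 3
G(W, M) = (3 + W)*(7 + M) (G(W, M) = (W + 3)*(M + 7) = (3 + W)*(7 + M))
(-1 + (5 - 1*0))*G(-7, -7) = (-1 + (5 - 1*0))*(21 + 3*(-7) + 7*(-7) - 7*(-7)) = (-1 + (5 + 0))*(21 - 21 - 49 + 49) = (-1 + 5)*0 = 4*0 = 0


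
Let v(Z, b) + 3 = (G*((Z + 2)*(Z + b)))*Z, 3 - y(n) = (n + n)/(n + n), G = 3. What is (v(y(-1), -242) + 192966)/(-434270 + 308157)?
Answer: -187203/126113 ≈ -1.4844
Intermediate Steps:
y(n) = 2 (y(n) = 3 - (n + n)/(n + n) = 3 - 2*n/(2*n) = 3 - 2*n*1/(2*n) = 3 - 1*1 = 3 - 1 = 2)
v(Z, b) = -3 + 3*Z*(2 + Z)*(Z + b) (v(Z, b) = -3 + (3*((Z + 2)*(Z + b)))*Z = -3 + (3*((2 + Z)*(Z + b)))*Z = -3 + (3*(2 + Z)*(Z + b))*Z = -3 + 3*Z*(2 + Z)*(Z + b))
(v(y(-1), -242) + 192966)/(-434270 + 308157) = ((-3 + 3*2**3 + 6*2**2 + 3*(-242)*2**2 + 6*2*(-242)) + 192966)/(-434270 + 308157) = ((-3 + 3*8 + 6*4 + 3*(-242)*4 - 2904) + 192966)/(-126113) = ((-3 + 24 + 24 - 2904 - 2904) + 192966)*(-1/126113) = (-5763 + 192966)*(-1/126113) = 187203*(-1/126113) = -187203/126113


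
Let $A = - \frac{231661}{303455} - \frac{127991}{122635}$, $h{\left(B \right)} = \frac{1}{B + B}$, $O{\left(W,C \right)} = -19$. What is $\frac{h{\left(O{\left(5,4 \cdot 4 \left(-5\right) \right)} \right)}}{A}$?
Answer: $\frac{7442840785}{511094342864} \approx 0.014563$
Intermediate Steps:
$h{\left(B \right)} = \frac{1}{2 B}$
$A = - \frac{13449851128}{7442840785}$ ($A = \left(-231661\right) \frac{1}{303455} - \frac{127991}{122635} = - \frac{231661}{303455} - \frac{127991}{122635} = - \frac{13449851128}{7442840785} \approx -1.8071$)
$\frac{h{\left(O{\left(5,4 \cdot 4 \left(-5\right) \right)} \right)}}{A} = \frac{\frac{1}{2} \frac{1}{-19}}{- \frac{13449851128}{7442840785}} = \frac{1}{2} \left(- \frac{1}{19}\right) \left(- \frac{7442840785}{13449851128}\right) = \left(- \frac{1}{38}\right) \left(- \frac{7442840785}{13449851128}\right) = \frac{7442840785}{511094342864}$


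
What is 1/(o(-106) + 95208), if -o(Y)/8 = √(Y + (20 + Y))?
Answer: 3967/377690648 + I*√3/141633993 ≈ 1.0503e-5 + 1.2229e-8*I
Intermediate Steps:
o(Y) = -8*√(20 + 2*Y) (o(Y) = -8*√(Y + (20 + Y)) = -8*√(20 + 2*Y))
1/(o(-106) + 95208) = 1/(-8*√(20 + 2*(-106)) + 95208) = 1/(-8*√(20 - 212) + 95208) = 1/(-64*I*√3 + 95208) = 1/(95208 - 64*I*√3)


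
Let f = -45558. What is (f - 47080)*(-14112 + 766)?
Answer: 1236346748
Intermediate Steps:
(f - 47080)*(-14112 + 766) = (-45558 - 47080)*(-14112 + 766) = -92638*(-13346) = 1236346748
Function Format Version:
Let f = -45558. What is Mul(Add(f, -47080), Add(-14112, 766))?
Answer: 1236346748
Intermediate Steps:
Mul(Add(f, -47080), Add(-14112, 766)) = Mul(Add(-45558, -47080), Add(-14112, 766)) = Mul(-92638, -13346) = 1236346748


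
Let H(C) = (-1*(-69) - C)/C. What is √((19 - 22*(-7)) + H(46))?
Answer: √694/2 ≈ 13.172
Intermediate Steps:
H(C) = (69 - C)/C
√((19 - 22*(-7)) + H(46)) = √((19 - 22*(-7)) + (69 - 1*46)/46) = √((19 + 154) + (69 - 46)/46) = √(173 + (1/46)*23) = √(173 + ½) = √(347/2) = √694/2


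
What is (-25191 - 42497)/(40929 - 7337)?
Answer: -8461/4199 ≈ -2.0150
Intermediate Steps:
(-25191 - 42497)/(40929 - 7337) = -67688/33592 = -67688*1/33592 = -8461/4199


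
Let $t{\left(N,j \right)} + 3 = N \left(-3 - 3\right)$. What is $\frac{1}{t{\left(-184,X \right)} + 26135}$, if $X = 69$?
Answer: $\frac{1}{27236} \approx 3.6716 \cdot 10^{-5}$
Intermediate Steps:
$t{\left(N,j \right)} = -3 - 6 N$ ($t{\left(N,j \right)} = -3 + N \left(-3 - 3\right) = -3 + N \left(-6\right) = -3 - 6 N$)
$\frac{1}{t{\left(-184,X \right)} + 26135} = \frac{1}{\left(-3 - -1104\right) + 26135} = \frac{1}{\left(-3 + 1104\right) + 26135} = \frac{1}{1101 + 26135} = \frac{1}{27236}$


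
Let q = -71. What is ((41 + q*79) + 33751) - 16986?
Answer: 11197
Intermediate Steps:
((41 + q*79) + 33751) - 16986 = ((41 - 71*79) + 33751) - 16986 = ((41 - 5609) + 33751) - 16986 = (-5568 + 33751) - 16986 = 28183 - 16986 = 11197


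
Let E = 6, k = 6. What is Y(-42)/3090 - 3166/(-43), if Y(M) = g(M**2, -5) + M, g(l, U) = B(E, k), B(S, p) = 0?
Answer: 1630189/22145 ≈ 73.614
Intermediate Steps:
g(l, U) = 0
Y(M) = M (Y(M) = 0 + M = M)
Y(-42)/3090 - 3166/(-43) = -42/3090 - 3166/(-43) = -42*1/3090 - 3166*(-1/43) = -7/515 + 3166/43 = 1630189/22145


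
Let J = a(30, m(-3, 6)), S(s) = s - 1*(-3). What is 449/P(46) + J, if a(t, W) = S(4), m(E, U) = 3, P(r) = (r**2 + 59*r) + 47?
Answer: 34588/4877 ≈ 7.0921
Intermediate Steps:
P(r) = 47 + r**2 + 59*r
S(s) = 3 + s (S(s) = s + 3 = 3 + s)
a(t, W) = 7 (a(t, W) = 3 + 4 = 7)
J = 7
449/P(46) + J = 449/(47 + 46**2 + 59*46) + 7 = 449/(47 + 2116 + 2714) + 7 = 449/4877 + 7 = 34588/4877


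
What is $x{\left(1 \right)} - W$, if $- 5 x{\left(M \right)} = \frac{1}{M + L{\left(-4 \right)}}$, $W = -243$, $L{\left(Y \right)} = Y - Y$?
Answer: $\frac{1214}{5} \approx 242.8$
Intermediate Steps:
$L{\left(Y \right)} = 0$
$x{\left(M \right)} = - \frac{1}{5 M}$ ($x{\left(M \right)} = - \frac{1}{5 \left(M + 0\right)} = - \frac{1}{5 M}$)
$x{\left(1 \right)} - W = - \frac{1}{5 \cdot 1} - -243 = \left(- \frac{1}{5}\right) 1 + 243 = - \frac{1}{5} + 243 = \frac{1214}{5}$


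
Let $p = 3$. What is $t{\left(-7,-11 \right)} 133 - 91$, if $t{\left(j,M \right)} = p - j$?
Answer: $1239$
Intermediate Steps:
$t{\left(j,M \right)} = 3 - j$
$t{\left(-7,-11 \right)} 133 - 91 = \left(3 - -7\right) 133 - 91 = \left(3 + 7\right) 133 - 91 = 10 \cdot 133 - 91 = 1330 - 91 = 1239$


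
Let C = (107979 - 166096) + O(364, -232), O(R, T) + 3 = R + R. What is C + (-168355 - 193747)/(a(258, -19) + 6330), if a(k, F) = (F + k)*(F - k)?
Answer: -3435869114/59873 ≈ -57386.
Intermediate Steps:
O(R, T) = -3 + 2*R (O(R, T) = -3 + (R + R) = -3 + 2*R)
C = -57392 (C = (107979 - 166096) + (-3 + 2*364) = -58117 + (-3 + 728) = -58117 + 725 = -57392)
C + (-168355 - 193747)/(a(258, -19) + 6330) = -57392 + (-168355 - 193747)/(((-19)² - 1*258²) + 6330) = -57392 - 362102/((361 - 1*66564) + 6330) = -57392 - 362102/((361 - 66564) + 6330) = -57392 - 362102/(-66203 + 6330) = -57392 - 362102/(-59873) = -57392 - 362102*(-1/59873) = -57392 + 362102/59873 = -3435869114/59873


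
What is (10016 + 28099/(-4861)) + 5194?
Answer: 73907711/4861 ≈ 15204.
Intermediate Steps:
(10016 + 28099/(-4861)) + 5194 = (10016 + 28099*(-1/4861)) + 5194 = (10016 - 28099/4861) + 5194 = 48659677/4861 + 5194 = 73907711/4861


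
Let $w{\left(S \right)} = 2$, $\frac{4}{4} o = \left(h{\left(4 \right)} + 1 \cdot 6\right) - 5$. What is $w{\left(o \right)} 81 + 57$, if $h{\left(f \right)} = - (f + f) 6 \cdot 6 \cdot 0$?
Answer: $219$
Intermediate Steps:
$h{\left(f \right)} = 0$ ($h{\left(f \right)} = - 2 f 36 \cdot 0 = - 72 f 0 = 0$)
$o = 1$ ($o = \left(0 + 1 \cdot 6\right) - 5 = \left(0 + 6\right) - 5 = 6 - 5 = 1$)
$w{\left(o \right)} 81 + 57 = 2 \cdot 81 + 57 = 162 + 57 = 219$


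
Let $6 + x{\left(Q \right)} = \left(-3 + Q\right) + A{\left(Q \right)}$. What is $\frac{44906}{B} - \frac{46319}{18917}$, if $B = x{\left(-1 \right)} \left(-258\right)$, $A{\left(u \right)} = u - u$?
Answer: $\frac{364991891}{24402930} \approx 14.957$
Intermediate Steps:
$A{\left(u \right)} = 0$
$x{\left(Q \right)} = -9 + Q$ ($x{\left(Q \right)} = -6 + \left(\left(-3 + Q\right) + 0\right) = -6 + \left(-3 + Q\right) = -9 + Q$)
$B = 2580$ ($B = \left(-9 - 1\right) \left(-258\right) = \left(-10\right) \left(-258\right) = 2580$)
$\frac{44906}{B} - \frac{46319}{18917} = \frac{44906}{2580} - \frac{46319}{18917} = 44906 \cdot \frac{1}{2580} - \frac{46319}{18917} = \frac{22453}{1290} - \frac{46319}{18917} = \frac{364991891}{24402930}$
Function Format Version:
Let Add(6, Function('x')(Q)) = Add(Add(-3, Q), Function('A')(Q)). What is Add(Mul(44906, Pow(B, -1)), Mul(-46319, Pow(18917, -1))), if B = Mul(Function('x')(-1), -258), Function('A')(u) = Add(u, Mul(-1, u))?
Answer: Rational(364991891, 24402930) ≈ 14.957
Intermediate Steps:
Function('A')(u) = 0
Function('x')(Q) = Add(-9, Q) (Function('x')(Q) = Add(-6, Add(Add(-3, Q), 0)) = Add(-6, Add(-3, Q)) = Add(-9, Q))
B = 2580 (B = Mul(Add(-9, -1), -258) = Mul(-10, -258) = 2580)
Add(Mul(44906, Pow(B, -1)), Mul(-46319, Pow(18917, -1))) = Add(Mul(44906, Pow(2580, -1)), Mul(-46319, Pow(18917, -1))) = Add(Mul(44906, Rational(1, 2580)), Mul(-46319, Rational(1, 18917))) = Add(Rational(22453, 1290), Rational(-46319, 18917)) = Rational(364991891, 24402930)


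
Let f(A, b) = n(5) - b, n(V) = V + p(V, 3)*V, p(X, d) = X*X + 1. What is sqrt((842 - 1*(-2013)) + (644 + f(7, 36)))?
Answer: sqrt(3598) ≈ 59.983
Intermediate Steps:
p(X, d) = 1 + X**2 (p(X, d) = X**2 + 1 = 1 + X**2)
n(V) = V + V*(1 + V**2) (n(V) = V + (1 + V**2)*V = V + V*(1 + V**2))
f(A, b) = 135 - b (f(A, b) = 5*(2 + 5**2) - b = 5*(2 + 25) - b = 5*27 - b = 135 - b)
sqrt((842 - 1*(-2013)) + (644 + f(7, 36))) = sqrt((842 - 1*(-2013)) + (644 + (135 - 1*36))) = sqrt((842 + 2013) + (644 + (135 - 36))) = sqrt(2855 + (644 + 99)) = sqrt(2855 + 743) = sqrt(3598)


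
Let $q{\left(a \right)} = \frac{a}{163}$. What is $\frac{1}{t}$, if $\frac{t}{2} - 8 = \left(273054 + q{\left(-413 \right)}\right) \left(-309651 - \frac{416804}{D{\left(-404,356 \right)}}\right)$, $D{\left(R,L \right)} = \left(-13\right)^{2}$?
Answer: $- \frac{27547}{4695335753887542} \approx -5.8669 \cdot 10^{-12}$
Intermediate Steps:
$q{\left(a \right)} = \frac{a}{163}$ ($q{\left(a \right)} = a \frac{1}{163} = \frac{a}{163}$)
$D{\left(R,L \right)} = 169$
$t = - \frac{4695335753887542}{27547}$ ($t = 16 + 2 \left(273054 + \frac{1}{163} \left(-413\right)\right) \left(-309651 - \frac{416804}{169}\right) = 16 + 2 \left(273054 - \frac{413}{163}\right) \left(-309651 - \frac{416804}{169}\right) = 16 + 2 \frac{44507389 \left(-309651 - \frac{416804}{169}\right)}{163} = 16 + 2 \cdot \frac{44507389}{163} \left(- \frac{52747823}{169}\right) = 16 + 2 \left(- \frac{2347667877164147}{27547}\right) = 16 - \frac{4695335754328294}{27547} = - \frac{4695335753887542}{27547} \approx -1.7045 \cdot 10^{11}$)
$\frac{1}{t} = \frac{1}{- \frac{4695335753887542}{27547}} = - \frac{27547}{4695335753887542}$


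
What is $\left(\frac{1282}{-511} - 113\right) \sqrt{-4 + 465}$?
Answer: $- \frac{59025 \sqrt{461}}{511} \approx -2480.1$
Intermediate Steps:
$\left(\frac{1282}{-511} - 113\right) \sqrt{-4 + 465} = \left(1282 \left(- \frac{1}{511}\right) - 113\right) \sqrt{461} = \left(- \frac{1282}{511} - 113\right) \sqrt{461} = - \frac{59025 \sqrt{461}}{511}$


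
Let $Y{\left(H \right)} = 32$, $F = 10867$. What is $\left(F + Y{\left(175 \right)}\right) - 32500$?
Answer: $-21601$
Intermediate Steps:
$\left(F + Y{\left(175 \right)}\right) - 32500 = \left(10867 + 32\right) - 32500 = 10899 - 32500 = -21601$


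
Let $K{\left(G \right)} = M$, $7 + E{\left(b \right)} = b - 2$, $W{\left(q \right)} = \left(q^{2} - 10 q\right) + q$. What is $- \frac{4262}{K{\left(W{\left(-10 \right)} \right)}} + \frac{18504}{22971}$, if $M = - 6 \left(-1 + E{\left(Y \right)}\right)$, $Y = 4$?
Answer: $- \frac{16206043}{137826} \approx -117.58$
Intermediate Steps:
$W{\left(q \right)} = q^{2} - 9 q$
$E{\left(b \right)} = -9 + b$ ($E{\left(b \right)} = -7 + \left(b - 2\right) = -7 + \left(-2 + b\right) = -9 + b$)
$M = 36$ ($M = - 6 \left(-1 + \left(-9 + 4\right)\right) = - 6 \left(-1 - 5\right) = \left(-6\right) \left(-6\right) = 36$)
$K{\left(G \right)} = 36$
$- \frac{4262}{K{\left(W{\left(-10 \right)} \right)}} + \frac{18504}{22971} = - \frac{4262}{36} + \frac{18504}{22971} = \left(-4262\right) \frac{1}{36} + 18504 \cdot \frac{1}{22971} = - \frac{2131}{18} + \frac{6168}{7657} = - \frac{16206043}{137826}$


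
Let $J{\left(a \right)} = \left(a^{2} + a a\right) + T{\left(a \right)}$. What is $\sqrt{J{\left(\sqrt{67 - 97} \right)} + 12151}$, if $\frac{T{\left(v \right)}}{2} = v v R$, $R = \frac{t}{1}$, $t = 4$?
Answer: $\sqrt{11851} \approx 108.86$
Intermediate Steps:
$R = 4$ ($R = \frac{4}{1} = 4 \cdot 1 = 4$)
$T{\left(v \right)} = 8 v^{2}$ ($T{\left(v \right)} = 2 v v 4 = 2 v^{2} \cdot 4 = 2 \cdot 4 v^{2} = 8 v^{2}$)
$J{\left(a \right)} = 10 a^{2}$ ($J{\left(a \right)} = \left(a^{2} + a a\right) + 8 a^{2} = \left(a^{2} + a^{2}\right) + 8 a^{2} = 2 a^{2} + 8 a^{2} = 10 a^{2}$)
$\sqrt{J{\left(\sqrt{67 - 97} \right)} + 12151} = \sqrt{10 \left(\sqrt{67 - 97}\right)^{2} + 12151} = \sqrt{10 \left(\sqrt{-30}\right)^{2} + 12151} = \sqrt{10 \left(i \sqrt{30}\right)^{2} + 12151} = \sqrt{10 \left(-30\right) + 12151} = \sqrt{-300 + 12151} = \sqrt{11851}$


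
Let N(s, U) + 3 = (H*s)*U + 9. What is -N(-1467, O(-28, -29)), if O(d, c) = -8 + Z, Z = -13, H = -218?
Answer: 6715920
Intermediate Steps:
O(d, c) = -21 (O(d, c) = -8 - 13 = -21)
N(s, U) = 6 - 218*U*s (N(s, U) = -3 + ((-218*s)*U + 9) = -3 + (-218*U*s + 9) = -3 + (9 - 218*U*s) = 6 - 218*U*s)
-N(-1467, O(-28, -29)) = -(6 - 218*(-21)*(-1467)) = -(6 - 6715926) = -1*(-6715920) = 6715920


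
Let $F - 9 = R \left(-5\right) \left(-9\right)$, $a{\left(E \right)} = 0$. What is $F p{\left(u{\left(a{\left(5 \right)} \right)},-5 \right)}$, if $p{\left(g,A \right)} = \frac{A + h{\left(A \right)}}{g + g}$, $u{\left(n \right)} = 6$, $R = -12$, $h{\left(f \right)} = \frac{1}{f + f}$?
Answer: $\frac{9027}{40} \approx 225.68$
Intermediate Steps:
$h{\left(f \right)} = \frac{1}{2 f}$
$p{\left(g,A \right)} = \frac{A + \frac{1}{2 A}}{2 g}$ ($p{\left(g,A \right)} = \frac{A + \frac{1}{2 A}}{g + g} = \frac{A + \frac{1}{2 A}}{2 g}$)
$F = -531$ ($F = 9 + \left(-12\right) \left(-5\right) \left(-9\right) = 9 + 60 \left(-9\right) = 9 - 540 = -531$)
$F p{\left(u{\left(a{\left(5 \right)} \right)},-5 \right)} = - 531 \frac{1 + 2 \left(-5\right)^{2}}{4 \left(-5\right) 6} = - 531 \cdot \frac{1}{4} \left(- \frac{1}{5}\right) \frac{1}{6} \left(1 + 2 \cdot 25\right) = - 531 \cdot \frac{1}{4} \left(- \frac{1}{5}\right) \frac{1}{6} \left(1 + 50\right) = - 531 \cdot \frac{1}{4} \left(- \frac{1}{5}\right) \frac{1}{6} \cdot 51 = \left(-531\right) \left(- \frac{17}{40}\right) = \frac{9027}{40}$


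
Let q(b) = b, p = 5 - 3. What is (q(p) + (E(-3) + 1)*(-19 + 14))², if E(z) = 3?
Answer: 324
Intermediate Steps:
p = 2
(q(p) + (E(-3) + 1)*(-19 + 14))² = (2 + (3 + 1)*(-19 + 14))² = (2 + 4*(-5))² = (2 - 20)² = (-18)² = 324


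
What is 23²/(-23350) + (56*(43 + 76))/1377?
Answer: 9110351/1891350 ≈ 4.8168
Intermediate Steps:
23²/(-23350) + (56*(43 + 76))/1377 = 529*(-1/23350) + (56*119)*(1/1377) = -529/23350 + 6664*(1/1377) = -529/23350 + 392/81 = 9110351/1891350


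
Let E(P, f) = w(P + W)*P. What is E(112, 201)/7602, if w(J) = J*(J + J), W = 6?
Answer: 222784/543 ≈ 410.28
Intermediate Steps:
w(J) = 2*J² (w(J) = J*(2*J) = 2*J²)
E(P, f) = 2*P*(6 + P)² (E(P, f) = (2*(P + 6)²)*P = (2*(6 + P)²)*P = 2*P*(6 + P)²)
E(112, 201)/7602 = (2*112*(6 + 112)²)/7602 = (2*112*118²)*(1/7602) = (2*112*13924)*(1/7602) = 3118976*(1/7602) = 222784/543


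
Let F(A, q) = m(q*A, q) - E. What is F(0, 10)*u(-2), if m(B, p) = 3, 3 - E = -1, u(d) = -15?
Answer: 15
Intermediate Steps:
E = 4 (E = 3 - 1*(-1) = 3 + 1 = 4)
F(A, q) = -1 (F(A, q) = 3 - 1*4 = 3 - 4 = -1)
F(0, 10)*u(-2) = -1*(-15) = 15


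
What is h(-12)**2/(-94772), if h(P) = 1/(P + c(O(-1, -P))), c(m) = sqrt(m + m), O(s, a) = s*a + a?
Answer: -1/13647168 ≈ -7.3275e-8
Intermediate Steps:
O(s, a) = a + a*s (O(s, a) = a*s + a = a + a*s)
c(m) = sqrt(2)*sqrt(m) (c(m) = sqrt(2*m) = sqrt(2)*sqrt(m))
h(P) = 1/P (h(P) = 1/(P + sqrt(2)*sqrt((-P)*(1 - 1))) = 1/(P + sqrt(2)*sqrt(-P*0)) = 1/(P + sqrt(2)*sqrt(0)) = 1/(P + sqrt(2)*0) = 1/(P + 0) = 1/P)
h(-12)**2/(-94772) = (1/(-12))**2/(-94772) = (-1/12)**2*(-1/94772) = (1/144)*(-1/94772) = -1/13647168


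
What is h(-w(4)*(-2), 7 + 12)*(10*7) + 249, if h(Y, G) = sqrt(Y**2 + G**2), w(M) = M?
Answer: 249 + 350*sqrt(17) ≈ 1692.1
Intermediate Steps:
h(Y, G) = sqrt(G**2 + Y**2)
h(-w(4)*(-2), 7 + 12)*(10*7) + 249 = sqrt((7 + 12)**2 + (-1*4*(-2))**2)*(10*7) + 249 = sqrt(19**2 + (-4*(-2))**2)*70 + 249 = sqrt(361 + 8**2)*70 + 249 = sqrt(361 + 64)*70 + 249 = sqrt(425)*70 + 249 = (5*sqrt(17))*70 + 249 = 350*sqrt(17) + 249 = 249 + 350*sqrt(17)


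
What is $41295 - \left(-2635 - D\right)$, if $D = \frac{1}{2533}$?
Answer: $\frac{111274691}{2533} \approx 43930.0$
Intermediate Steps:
$D = \frac{1}{2533} \approx 0.00039479$
$41295 - \left(-2635 - D\right) = 41295 - \left(-2635 - \frac{1}{2533}\right) = 41295 - - \frac{6674456}{2533} = 41295 + \frac{6674456}{2533} = \frac{111274691}{2533}$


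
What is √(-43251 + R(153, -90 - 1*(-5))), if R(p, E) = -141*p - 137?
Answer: I*√64961 ≈ 254.87*I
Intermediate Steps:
R(p, E) = -137 - 141*p
√(-43251 + R(153, -90 - 1*(-5))) = √(-43251 + (-137 - 141*153)) = √(-43251 + (-137 - 21573)) = √(-43251 - 21710) = √(-64961) = I*√64961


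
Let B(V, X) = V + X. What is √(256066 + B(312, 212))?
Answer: 3*√28510 ≈ 506.55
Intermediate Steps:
√(256066 + B(312, 212)) = √(256066 + (312 + 212)) = √(256066 + 524) = √256590 = 3*√28510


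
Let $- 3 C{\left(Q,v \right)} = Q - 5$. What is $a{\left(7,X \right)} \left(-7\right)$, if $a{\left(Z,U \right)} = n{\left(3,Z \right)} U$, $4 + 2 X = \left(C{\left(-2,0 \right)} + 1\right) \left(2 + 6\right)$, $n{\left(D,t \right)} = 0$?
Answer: $0$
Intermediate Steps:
$C{\left(Q,v \right)} = \frac{5}{3} - \frac{Q}{3}$ ($C{\left(Q,v \right)} = - \frac{Q - 5}{3} = - \frac{-5 + Q}{3} = \frac{5}{3} - \frac{Q}{3}$)
$X = \frac{34}{3}$ ($X = -2 + \frac{\left(\left(\frac{5}{3} - - \frac{2}{3}\right) + 1\right) \left(2 + 6\right)}{2} = -2 + \frac{\left(\left(\frac{5}{3} + \frac{2}{3}\right) + 1\right) 8}{2} = -2 + \frac{\left(\frac{7}{3} + 1\right) 8}{2} = -2 + \frac{\frac{10}{3} \cdot 8}{2} = -2 + \frac{1}{2} \cdot \frac{80}{3} = -2 + \frac{40}{3} = \frac{34}{3} \approx 11.333$)
$a{\left(Z,U \right)} = 0$ ($a{\left(Z,U \right)} = 0 U = 0$)
$a{\left(7,X \right)} \left(-7\right) = 0 \left(-7\right) = 0$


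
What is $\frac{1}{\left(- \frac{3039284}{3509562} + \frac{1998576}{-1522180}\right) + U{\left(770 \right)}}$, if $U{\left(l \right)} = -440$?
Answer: $- \frac{667773135645}{295275237646654} \approx -0.0022615$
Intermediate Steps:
$\frac{1}{\left(- \frac{3039284}{3509562} + \frac{1998576}{-1522180}\right) + U{\left(770 \right)}} = \frac{1}{\left(- \frac{3039284}{3509562} + \frac{1998576}{-1522180}\right) - 440} = \frac{1}{\left(\left(-3039284\right) \frac{1}{3509562} + 1998576 \left(- \frac{1}{1522180}\right)\right) - 440} = \frac{1}{\left(- \frac{1519642}{1754781} - \frac{499644}{380545}\right) - 440} = \frac{1}{- \frac{1455057962854}{667773135645} - 440} = \frac{1}{- \frac{295275237646654}{667773135645}} = - \frac{667773135645}{295275237646654}$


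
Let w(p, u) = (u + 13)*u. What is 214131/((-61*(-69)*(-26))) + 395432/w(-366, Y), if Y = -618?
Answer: -6131289017/6819379710 ≈ -0.89910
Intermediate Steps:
w(p, u) = u*(13 + u) (w(p, u) = (13 + u)*u = u*(13 + u))
214131/((-61*(-69)*(-26))) + 395432/w(-366, Y) = 214131/((-61*(-69)*(-26))) + 395432/((-618*(13 - 618))) = 214131/((4209*(-26))) + 395432/((-618*(-605))) = 214131/(-109434) + 395432/373890 = 214131*(-1/109434) + 395432*(1/373890) = -71377/36478 + 197716/186945 = -6131289017/6819379710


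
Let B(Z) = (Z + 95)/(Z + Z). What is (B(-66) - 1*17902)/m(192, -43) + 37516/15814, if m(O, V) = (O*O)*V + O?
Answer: 3943134694111/1654260791040 ≈ 2.3836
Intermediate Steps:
B(Z) = (95 + Z)/(2*Z) (B(Z) = (95 + Z)/((2*Z)) = (95 + Z)*(1/(2*Z)) = (95 + Z)/(2*Z))
m(O, V) = O + V*O² (m(O, V) = O²*V + O = V*O² + O = O + V*O²)
(B(-66) - 1*17902)/m(192, -43) + 37516/15814 = ((½)*(95 - 66)/(-66) - 1*17902)/((192*(1 + 192*(-43)))) + 37516/15814 = ((½)*(-1/66)*29 - 17902)/((192*(1 - 8256))) + 37516*(1/15814) = (-29/132 - 17902)/((192*(-8255))) + 18758/7907 = -2363093/132/(-1584960) + 18758/7907 = -2363093/132*(-1/1584960) + 18758/7907 = 2363093/209214720 + 18758/7907 = 3943134694111/1654260791040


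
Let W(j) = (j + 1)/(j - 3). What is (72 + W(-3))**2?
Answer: 47089/9 ≈ 5232.1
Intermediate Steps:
W(j) = (1 + j)/(-3 + j)
(72 + W(-3))**2 = (72 + (1 - 3)/(-3 - 3))**2 = (72 - 2/(-6))**2 = (72 - 1/6*(-2))**2 = (72 + 1/3)**2 = (217/3)**2 = 47089/9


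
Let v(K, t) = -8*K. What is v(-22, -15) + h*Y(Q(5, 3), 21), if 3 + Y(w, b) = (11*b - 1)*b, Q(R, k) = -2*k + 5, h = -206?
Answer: -994186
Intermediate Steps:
Q(R, k) = 5 - 2*k
Y(w, b) = -3 + b*(-1 + 11*b) (Y(w, b) = -3 + (11*b - 1)*b = -3 + (-1 + 11*b)*b = -3 + b*(-1 + 11*b))
v(-22, -15) + h*Y(Q(5, 3), 21) = -8*(-22) - 206*(-3 - 1*21 + 11*21²) = 176 - 206*(-3 - 21 + 11*441) = 176 - 206*(-3 - 21 + 4851) = 176 - 206*4827 = 176 - 994362 = -994186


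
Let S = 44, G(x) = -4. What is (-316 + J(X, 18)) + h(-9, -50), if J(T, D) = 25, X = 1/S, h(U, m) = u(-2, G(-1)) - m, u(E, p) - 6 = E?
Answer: -237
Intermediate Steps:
u(E, p) = 6 + E
h(U, m) = 4 - m (h(U, m) = (6 - 2) - m = 4 - m)
X = 1/44 ≈ 0.022727
(-316 + J(X, 18)) + h(-9, -50) = (-316 + 25) + (4 - 1*(-50)) = -291 + (4 + 50) = -291 + 54 = -237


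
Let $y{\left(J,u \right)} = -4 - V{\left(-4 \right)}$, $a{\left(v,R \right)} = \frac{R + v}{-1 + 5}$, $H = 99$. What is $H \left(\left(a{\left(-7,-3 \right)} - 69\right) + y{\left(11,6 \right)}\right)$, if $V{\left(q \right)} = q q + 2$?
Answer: $- \frac{18513}{2} \approx -9256.5$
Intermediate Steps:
$V{\left(q \right)} = 2 + q^{2}$ ($V{\left(q \right)} = q^{2} + 2 = 2 + q^{2}$)
$a{\left(v,R \right)} = \frac{R}{4} + \frac{v}{4}$ ($a{\left(v,R \right)} = \frac{R + v}{4} = \left(R + v\right) \frac{1}{4} = \frac{R}{4} + \frac{v}{4}$)
$y{\left(J,u \right)} = -22$ ($y{\left(J,u \right)} = -4 - \left(2 + \left(-4\right)^{2}\right) = -4 - \left(2 + 16\right) = -4 - 18 = -22$)
$H \left(\left(a{\left(-7,-3 \right)} - 69\right) + y{\left(11,6 \right)}\right) = 99 \left(\left(\left(\frac{1}{4} \left(-3\right) + \frac{1}{4} \left(-7\right)\right) - 69\right) - 22\right) = 99 \left(\left(\left(- \frac{3}{4} - \frac{7}{4}\right) - 69\right) - 22\right) = 99 \left(\left(- \frac{5}{2} - 69\right) - 22\right) = 99 \left(- \frac{143}{2} - 22\right) = 99 \left(- \frac{187}{2}\right) = - \frac{18513}{2}$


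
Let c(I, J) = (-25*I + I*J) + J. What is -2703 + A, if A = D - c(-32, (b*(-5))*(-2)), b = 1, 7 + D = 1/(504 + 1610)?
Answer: -6764799/2114 ≈ -3200.0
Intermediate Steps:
D = -14797/2114 (D = -7 + 1/(504 + 1610) = -7 + 1/2114 = -14797/2114 ≈ -6.9995)
c(I, J) = J - 25*I + I*J
A = -1050657/2114 (A = -14797/2114 - ((1*(-5))*(-2) - 25*(-32) - 32*1*(-5)*(-2)) = -14797/2114 - (-5*(-2) + 800 - (-160)*(-2)) = -14797/2114 - (10 + 800 - 32*10) = -14797/2114 - (10 + 800 - 320) = -14797/2114 - 1*490 = -14797/2114 - 490 = -1050657/2114 ≈ -497.00)
-2703 + A = -2703 - 1050657/2114 = -6764799/2114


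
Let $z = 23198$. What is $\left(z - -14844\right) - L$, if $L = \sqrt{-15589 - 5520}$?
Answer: $38042 - i \sqrt{21109} \approx 38042.0 - 145.29 i$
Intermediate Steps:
$L = i \sqrt{21109}$ ($L = \sqrt{-15589 - 5520} = \sqrt{-21109} = i \sqrt{21109} \approx 145.29 i$)
$\left(z - -14844\right) - L = \left(23198 - -14844\right) - i \sqrt{21109} = \left(23198 + 14844\right) - i \sqrt{21109} = 38042 - i \sqrt{21109}$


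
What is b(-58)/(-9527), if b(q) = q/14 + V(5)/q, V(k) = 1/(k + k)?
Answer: 16827/38679620 ≈ 0.00043504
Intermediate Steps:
V(k) = 1/(2*k)
b(q) = 1/(10*q) + q/14 (b(q) = q/14 + ((1/2)/5)/q = q*(1/14) + ((1/2)*(1/5))/q = q/14 + 1/(10*q) = 1/(10*q) + q/14)
b(-58)/(-9527) = ((1/10)/(-58) + (1/14)*(-58))/(-9527) = ((1/10)*(-1/58) - 29/7)*(-1/9527) = (-1/580 - 29/7)*(-1/9527) = -16827/4060*(-1/9527) = 16827/38679620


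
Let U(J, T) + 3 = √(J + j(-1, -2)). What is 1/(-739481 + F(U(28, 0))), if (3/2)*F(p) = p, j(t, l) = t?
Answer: -739483/546835107277 - 2*√3/546835107277 ≈ -1.3523e-6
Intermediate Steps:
U(J, T) = -3 + √(-1 + J) (U(J, T) = -3 + √(J - 1) = -3 + √(-1 + J))
F(p) = 2*p/3
1/(-739481 + F(U(28, 0))) = 1/(-739481 + 2*(-3 + √(-1 + 28))/3) = 1/(-739481 + 2*(-3 + √27)/3) = 1/(-739481 + 2*(-3 + 3*√3)/3) = 1/(-739481 + (-2 + 2*√3)) = 1/(-739483 + 2*√3)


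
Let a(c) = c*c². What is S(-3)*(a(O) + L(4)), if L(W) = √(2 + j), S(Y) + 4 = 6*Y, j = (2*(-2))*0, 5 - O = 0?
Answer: -2750 - 22*√2 ≈ -2781.1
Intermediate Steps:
O = 5 (O = 5 - 1*0 = 5 + 0 = 5)
j = 0 (j = -4*0 = 0)
S(Y) = -4 + 6*Y
L(W) = √2 (L(W) = √(2 + 0) = √2)
a(c) = c³
S(-3)*(a(O) + L(4)) = (-4 + 6*(-3))*(5³ + √2) = (-4 - 18)*(125 + √2) = -22*(125 + √2) = -2750 - 22*√2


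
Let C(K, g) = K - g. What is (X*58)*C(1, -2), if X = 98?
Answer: 17052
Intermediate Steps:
(X*58)*C(1, -2) = (98*58)*(1 - 1*(-2)) = 5684*(1 + 2) = 5684*3 = 17052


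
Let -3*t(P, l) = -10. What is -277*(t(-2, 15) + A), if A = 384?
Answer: -321874/3 ≈ -1.0729e+5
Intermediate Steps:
t(P, l) = 10/3 (t(P, l) = -⅓*(-10) = 10/3)
-277*(t(-2, 15) + A) = -277*(10/3 + 384) = -277*1162/3 = -321874/3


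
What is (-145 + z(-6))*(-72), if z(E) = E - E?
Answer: 10440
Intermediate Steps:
z(E) = 0
(-145 + z(-6))*(-72) = (-145 + 0)*(-72) = -145*(-72) = 10440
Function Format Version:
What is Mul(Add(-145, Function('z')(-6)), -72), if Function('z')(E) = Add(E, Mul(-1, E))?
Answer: 10440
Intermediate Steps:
Function('z')(E) = 0
Mul(Add(-145, Function('z')(-6)), -72) = Mul(Add(-145, 0), -72) = Mul(-145, -72) = 10440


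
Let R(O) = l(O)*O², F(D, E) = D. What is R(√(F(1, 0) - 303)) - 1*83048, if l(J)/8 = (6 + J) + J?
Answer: -97544 - 4832*I*√302 ≈ -97544.0 - 83971.0*I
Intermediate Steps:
l(J) = 48 + 16*J (l(J) = 8*((6 + J) + J) = 8*(6 + 2*J) = 48 + 16*J)
R(O) = O²*(48 + 16*O) (R(O) = (48 + 16*O)*O² = O²*(48 + 16*O))
R(√(F(1, 0) - 303)) - 1*83048 = 16*(√(1 - 303))²*(3 + √(1 - 303)) - 1*83048 = 16*(√(-302))²*(3 + √(-302)) - 83048 = 16*(I*√302)²*(3 + I*√302) - 83048 = 16*(-302)*(3 + I*√302) - 83048 = (-14496 - 4832*I*√302) - 83048 = -97544 - 4832*I*√302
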